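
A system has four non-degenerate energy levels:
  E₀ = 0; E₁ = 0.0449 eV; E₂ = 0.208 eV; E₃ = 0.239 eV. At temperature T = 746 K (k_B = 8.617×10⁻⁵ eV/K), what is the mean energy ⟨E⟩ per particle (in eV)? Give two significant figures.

k_BT = 8.617×10⁻⁵ × 746 K = 0.06428 eV.
Eᵢ/kT = 0, 0.6985, 3.236, 3.718.
Z = Σ e^(−Eᵢ/kT) = e^(−0) + e^(−0.6985) + e^(−3.236) + e^(−3.718) = 1.000 + 0.4973 + 0.03932 + 0.02428 = 1.561.
⟨E⟩ = Σ Eᵢ e^(−Eᵢ/kT) / Z = (0·1.000 + 0.0449·0.4973 + 0.208·0.03932 + 0.239·0.02428) / 1.561 = 0.023 eV.

0.023 eV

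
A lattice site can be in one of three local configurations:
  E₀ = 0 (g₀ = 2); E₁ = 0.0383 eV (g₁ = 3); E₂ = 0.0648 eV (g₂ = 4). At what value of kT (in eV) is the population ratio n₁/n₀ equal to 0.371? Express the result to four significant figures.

0.02742 eV

n₁/n₀ = (g₁/g₀) exp[−(E₁−E₀)/kT] = 0.371.
⇒ (E₁−E₀)/kT = ln((3/2)/0.371) = ln(4.04313) = 1.39702.
kT = 0.0383 eV / 1.39702 = 0.02742 eV.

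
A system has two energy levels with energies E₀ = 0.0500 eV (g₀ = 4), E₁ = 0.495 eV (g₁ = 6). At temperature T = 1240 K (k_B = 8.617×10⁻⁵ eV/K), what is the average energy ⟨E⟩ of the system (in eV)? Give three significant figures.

k_BT = 8.617×10⁻⁵ × 1240 K = 0.10685 eV.
Eᵢ/kT = 0.46795, 4.6327.
Z = Σ gᵢe^(−Eᵢ/kT) = 4·e^(−0.46795) + 6·e^(−4.6327) = 2.5051 + 0.058371 = 2.5635.
⟨E⟩ = Σ Eᵢ gᵢe^(−Eᵢ/kT) / Z = (0.0500·2.5051 + 0.495·0.058371) / 2.5635 = 0.0601 eV.

0.0601 eV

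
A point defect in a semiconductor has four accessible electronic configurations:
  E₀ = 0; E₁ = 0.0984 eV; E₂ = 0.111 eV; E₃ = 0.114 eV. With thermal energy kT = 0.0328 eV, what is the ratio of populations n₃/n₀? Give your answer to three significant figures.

0.0309

n₃/n₀ = exp[−(E₃−E₀)/kT] = exp(−(0.114 eV)/(0.0328 eV)) = exp(-3.4756) = 0.0309.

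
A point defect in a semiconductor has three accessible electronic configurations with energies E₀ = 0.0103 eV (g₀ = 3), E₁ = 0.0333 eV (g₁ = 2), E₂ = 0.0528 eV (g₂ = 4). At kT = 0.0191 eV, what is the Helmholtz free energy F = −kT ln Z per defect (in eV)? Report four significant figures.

Eᵢ/kT = 0.539267, 1.74346, 2.76440.
Z = Σ gᵢe^(−Eᵢ/kT) = 3·e^(−0.539267) + 2·e^(−1.74346) + 4·e^(−2.76440) = 1.74953 + 0.349828 + 0.252056 = 2.35141.
F = −kT ln Z = −0.0191 × ln(2.35141) = −0.0191 × 0.855015 = -0.01633 eV.

-0.01633 eV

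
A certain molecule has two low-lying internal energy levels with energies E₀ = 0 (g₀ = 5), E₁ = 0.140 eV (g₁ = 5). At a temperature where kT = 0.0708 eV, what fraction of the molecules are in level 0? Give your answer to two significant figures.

0.88

Eᵢ/kT = 0, 1.977.
Z = Σ gᵢe^(−Eᵢ/kT) = 5·e^(−0) + 5·e^(−1.977) = 5.000 + 0.6924 = 5.692.
P₀ = g₀ e^(−E₀/kT) / Z = 5.000/5.692 = 0.88.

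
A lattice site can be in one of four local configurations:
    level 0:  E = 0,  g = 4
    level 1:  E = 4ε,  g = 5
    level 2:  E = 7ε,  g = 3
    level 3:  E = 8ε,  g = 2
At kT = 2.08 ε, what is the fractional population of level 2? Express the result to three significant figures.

Eᵢ/kT = 0, 1.9231, 3.3654, 3.8462.
Z = Σ gᵢe^(−Eᵢ/kT) = 4·e^(−0) + 5·e^(−1.9231) + 3·e^(−3.3654) + 2·e^(−3.8462) = 4.0000 + 0.73077 + 0.10364 + 0.042722 = 4.8771.
P₂ = g₂ e^(−E₂/kT) / Z = 0.10364/4.8771 = 0.0213.

0.0213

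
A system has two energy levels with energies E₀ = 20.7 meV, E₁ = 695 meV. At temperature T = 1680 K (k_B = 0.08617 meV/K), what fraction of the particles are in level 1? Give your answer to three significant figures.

0.00940

k_BT = 0.08617 × 1680 K = 144.77 meV.
Eᵢ/kT = 0.14299, 4.8007.
Z = Σ e^(−Eᵢ/kT) = e^(−0.14299) + e^(−4.8007) = 0.86676 + 0.0082240 = 0.87498.
P₁ = e^(−E₁/kT) / Z = 0.0082240/0.87498 = 0.00940.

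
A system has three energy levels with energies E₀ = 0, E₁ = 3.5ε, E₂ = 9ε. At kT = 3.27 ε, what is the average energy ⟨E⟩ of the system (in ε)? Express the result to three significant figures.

Eᵢ/kT = 0, 1.0703, 2.7523.
Z = Σ e^(−Eᵢ/kT) = e^(−0) + e^(−1.0703) + e^(−2.7523) = 1.0000 + 0.34291 + 0.063781 = 1.4067.
⟨E⟩ = Σ Eᵢ e^(−Eᵢ/kT) / Z = (0·1.0000 + 3.5·0.34291 + 9·0.063781) / 1.4067 = 1.26 ε.

1.26 ε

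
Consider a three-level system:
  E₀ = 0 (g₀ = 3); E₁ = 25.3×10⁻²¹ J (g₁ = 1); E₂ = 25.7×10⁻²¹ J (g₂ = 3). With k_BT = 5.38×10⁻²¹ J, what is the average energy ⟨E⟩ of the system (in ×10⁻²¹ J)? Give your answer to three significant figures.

0.290 ×10⁻²¹ J

Eᵢ/kT = 0, 4.7026, 4.7770.
Z = Σ gᵢe^(−Eᵢ/kT) = 3·e^(−0) + 1·e^(−4.7026) + 3·e^(−4.7770) = 3.0000 + 0.0090717 + 0.025264 = 3.0343.
⟨E⟩ = Σ Eᵢ gᵢe^(−Eᵢ/kT) / Z = (0·3.0000 + 25.3·0.0090717 + 25.7·0.025264) / 3.0343 = 0.290 ×10⁻²¹ J.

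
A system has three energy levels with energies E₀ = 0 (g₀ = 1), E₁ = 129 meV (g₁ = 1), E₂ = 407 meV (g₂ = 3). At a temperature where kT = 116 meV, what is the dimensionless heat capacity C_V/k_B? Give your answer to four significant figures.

Eᵢ/kT = 0, 1.11207, 3.50862.
Z = Σ gᵢe^(−Eᵢ/kT) = 1·e^(−0) + 1·e^(−1.11207) + 3·e^(−3.50862) = 1.00000 + 0.328877 + 0.0898146 = 1.41869.
⟨E⟩ = 55.6708 meV, ⟨E²⟩ = 14344.6 meV².
C_V/k_B = (⟨E²⟩ − ⟨E⟩²)/(kT)² = (14344.6 − 3099.24)/13456.0 = 0.8357.

0.8357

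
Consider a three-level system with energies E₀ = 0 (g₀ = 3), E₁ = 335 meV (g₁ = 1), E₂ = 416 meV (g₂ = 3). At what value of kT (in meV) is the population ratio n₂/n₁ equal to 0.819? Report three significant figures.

62.4 meV

n₂/n₁ = (g₂/g₁) exp[−(E₂−E₁)/kT] = 0.819.
⇒ (E₂−E₁)/kT = ln((3/1)/0.819) = ln(3.6630) = 1.2983.
kT = 81 meV / 1.2983 = 62.4 meV.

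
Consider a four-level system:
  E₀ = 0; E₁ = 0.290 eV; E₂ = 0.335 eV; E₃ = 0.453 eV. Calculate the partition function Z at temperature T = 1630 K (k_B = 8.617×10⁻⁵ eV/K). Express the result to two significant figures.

Z = 1.3

k_BT = 8.617×10⁻⁵ × 1630 K = 0.1405 eV.
Eᵢ/kT = 0, 2.064, 2.384, 3.224.
Z = Σ e^(−Eᵢ/kT) = e^(−0) + e^(−2.064) + e^(−2.384) + e^(−3.224) = 1.000 + 0.1269 + 0.09218 + 0.03980 = 1.259.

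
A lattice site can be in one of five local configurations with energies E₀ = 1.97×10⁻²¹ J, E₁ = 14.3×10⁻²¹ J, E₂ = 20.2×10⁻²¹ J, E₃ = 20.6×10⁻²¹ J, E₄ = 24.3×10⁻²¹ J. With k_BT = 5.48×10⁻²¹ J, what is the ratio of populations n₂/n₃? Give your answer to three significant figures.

n₂/n₃ = exp[−(E₂−E₃)/kT] = exp(−(-0.4 ×10⁻²¹ J)/(5.48 ×10⁻²¹ J)) = exp(0.072993) = 1.08.

1.08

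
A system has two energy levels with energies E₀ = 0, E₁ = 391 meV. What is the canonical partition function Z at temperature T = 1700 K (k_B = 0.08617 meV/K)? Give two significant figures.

k_BT = 0.08617 × 1700 K = 146.5 meV.
Eᵢ/kT = 0, 2.669.
Z = Σ e^(−Eᵢ/kT) = e^(−0) + e^(−2.669) = 1.000 + 0.06932 = 1.069.

Z = 1.1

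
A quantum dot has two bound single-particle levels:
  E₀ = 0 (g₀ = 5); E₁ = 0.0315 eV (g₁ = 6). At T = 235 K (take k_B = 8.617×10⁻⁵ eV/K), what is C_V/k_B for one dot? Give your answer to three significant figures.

k_BT = 8.617×10⁻⁵ × 235 K = 0.020250 eV.
Eᵢ/kT = 0, 1.5556.
Z = Σ gᵢe^(−Eᵢ/kT) = 5·e^(−0) + 6·e^(−1.5556) = 5.0000 + 1.2664 = 6.2664.
⟨E⟩ = 0.0063660 eV, ⟨E²⟩ = 0.00020053 eV².
C_V/k_B = (⟨E²⟩ − ⟨E⟩²)/(kT)² = (0.00020053 − 0.000040526)/0.00041006 = 0.390.

0.390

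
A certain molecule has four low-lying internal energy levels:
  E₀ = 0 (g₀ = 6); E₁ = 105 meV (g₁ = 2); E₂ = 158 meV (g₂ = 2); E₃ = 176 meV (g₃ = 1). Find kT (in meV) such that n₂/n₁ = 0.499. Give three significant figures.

n₂/n₁ = (g₂/g₁) exp[−(E₂−E₁)/kT] = 0.499.
⇒ (E₂−E₁)/kT = ln((2/2)/0.499) = ln(2.0040) = 0.69515.
kT = 53 meV / 0.69515 = 76.2 meV.

76.2 meV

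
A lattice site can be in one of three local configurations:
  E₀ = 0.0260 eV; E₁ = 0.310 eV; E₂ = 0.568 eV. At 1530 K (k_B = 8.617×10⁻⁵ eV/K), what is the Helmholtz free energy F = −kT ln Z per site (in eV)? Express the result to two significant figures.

0.0096 eV

k_BT = 8.617×10⁻⁵ × 1530 K = 0.1318 eV.
Eᵢ/kT = 0.1973, 2.352, 4.310.
Z = Σ e^(−Eᵢ/kT) = e^(−0.1973) + e^(−2.352) + e^(−4.310) = 0.8209 + 0.09518 + 0.01343 = 0.9295.
F = −kT ln Z = −0.1318 × ln(0.9295) = −0.1318 × -0.07311 = 0.0096 eV.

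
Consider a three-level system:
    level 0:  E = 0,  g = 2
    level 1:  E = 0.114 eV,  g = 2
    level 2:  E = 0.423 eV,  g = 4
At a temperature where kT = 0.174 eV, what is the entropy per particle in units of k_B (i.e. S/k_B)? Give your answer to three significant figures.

Eᵢ/kT = 0, 0.65517, 2.4310.
Z = Σ gᵢe^(−Eᵢ/kT) = 2·e^(−0) + 2·e^(−0.65517) + 4·e^(−2.4310) = 2.0000 + 1.0387 + 0.35180 = 3.3905.
⟨E⟩ = Σ EᵢPᵢ = 0.078815 eV.
S/k_B = ln Z + ⟨E⟩/kT = ln(3.3905) + 0.078815/0.174 = 1.2210 + 0.45296 = 1.67.

1.67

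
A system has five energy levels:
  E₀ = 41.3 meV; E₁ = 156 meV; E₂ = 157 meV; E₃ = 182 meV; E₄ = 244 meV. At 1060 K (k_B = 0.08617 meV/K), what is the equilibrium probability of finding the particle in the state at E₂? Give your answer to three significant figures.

0.149

k_BT = 0.08617 × 1060 K = 91.340 meV.
Eᵢ/kT = 0.45216, 1.7079, 1.7189, 1.9926, 2.6713.
Z = Σ e^(−Eᵢ/kT) = e^(−0.45216) + e^(−1.7079) + e^(−1.7189) + e^(−1.9926) + e^(−2.6713) = 0.63625 + 0.18125 + 0.17926 + 0.13634 + 0.069162 = 1.2023.
P₂ = e^(−E₂/kT) / Z = 0.17926/1.2023 = 0.149.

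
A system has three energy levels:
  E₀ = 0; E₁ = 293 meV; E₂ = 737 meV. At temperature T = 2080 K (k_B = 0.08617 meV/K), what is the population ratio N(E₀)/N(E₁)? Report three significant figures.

5.13

k_BT = 0.08617 × 2080 K = 179.23 meV.
n₀/n₁ = exp[−(E₀−E₁)/kT] = exp(−(-293 meV)/(179.23 meV)) = exp(1.6348) = 5.13.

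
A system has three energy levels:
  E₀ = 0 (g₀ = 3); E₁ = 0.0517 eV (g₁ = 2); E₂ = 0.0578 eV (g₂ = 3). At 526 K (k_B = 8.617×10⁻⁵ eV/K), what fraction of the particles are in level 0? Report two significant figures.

k_BT = 8.617×10⁻⁵ × 526 K = 0.04533 eV.
Eᵢ/kT = 0, 1.141, 1.275.
Z = Σ gᵢe^(−Eᵢ/kT) = 3·e^(−0) + 2·e^(−1.141) + 3·e^(−1.275) = 3.000 + 0.6390 + 0.8383 = 4.477.
P₀ = g₀ e^(−E₀/kT) / Z = 3.000/4.477 = 0.67.

0.67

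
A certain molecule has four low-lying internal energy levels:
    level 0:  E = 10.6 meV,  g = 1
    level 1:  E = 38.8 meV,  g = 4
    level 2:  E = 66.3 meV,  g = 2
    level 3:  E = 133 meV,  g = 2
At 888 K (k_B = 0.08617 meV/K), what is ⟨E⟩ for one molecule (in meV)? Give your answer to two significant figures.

k_BT = 0.08617 × 888 K = 76.52 meV.
Eᵢ/kT = 0.1385, 0.5071, 0.8664, 1.738.
Z = Σ gᵢe^(−Eᵢ/kT) = 1·e^(−0.1385) + 4·e^(−0.5071) + 2·e^(−0.8664) + 2·e^(−1.738) = 0.8707 + 2.409 + 0.8409 + 0.3517 = 4.472.
⟨E⟩ = Σ Eᵢ gᵢe^(−Eᵢ/kT) / Z = (10.6·0.8707 + 38.8·2.409 + 66.3·0.8409 + 133·0.3517) / 4.472 = 46 meV.

46 meV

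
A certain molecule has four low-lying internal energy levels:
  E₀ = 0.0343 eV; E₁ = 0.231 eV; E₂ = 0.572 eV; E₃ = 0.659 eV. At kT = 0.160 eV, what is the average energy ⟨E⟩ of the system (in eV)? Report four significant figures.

0.1002 eV

Eᵢ/kT = 0.214375, 1.44375, 3.57500, 4.11875.
Z = Σ e^(−Eᵢ/kT) = e^(−0.214375) + e^(−1.44375) + e^(−3.57500) + e^(−4.11875) = 0.807046 + 0.236041 + 0.0280154 + 0.0162648 = 1.08737.
⟨E⟩ = Σ Eᵢ e^(−Eᵢ/kT) / Z = (0.0343·0.807046 + 0.231·0.236041 + 0.572·0.0280154 + 0.659·0.0162648) / 1.08737 = 0.1002 eV.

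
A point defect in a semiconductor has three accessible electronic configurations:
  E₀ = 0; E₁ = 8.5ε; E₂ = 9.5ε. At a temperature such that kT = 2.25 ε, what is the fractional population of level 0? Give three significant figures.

0.964

Eᵢ/kT = 0, 3.7778, 4.2222.
Z = Σ e^(−Eᵢ/kT) = e^(−0) + e^(−3.7778) + e^(−4.2222) = 1.0000 + 0.022873 + 0.014666 = 1.0375.
P₀ = e^(−E₀/kT) / Z = 1.0000/1.0375 = 0.964.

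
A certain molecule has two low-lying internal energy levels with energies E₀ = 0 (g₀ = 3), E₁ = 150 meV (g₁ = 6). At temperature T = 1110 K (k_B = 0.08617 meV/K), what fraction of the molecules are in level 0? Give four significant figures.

k_BT = 0.08617 × 1110 K = 95.6487 meV.
Eᵢ/kT = 0, 1.56824.
Z = Σ gᵢe^(−Eᵢ/kT) = 3·e^(−0) + 6·e^(−1.56824) = 3.00000 + 1.25047 = 4.25047.
P₀ = g₀ e^(−E₀/kT) / Z = 3.00000/4.25047 = 0.7058.

0.7058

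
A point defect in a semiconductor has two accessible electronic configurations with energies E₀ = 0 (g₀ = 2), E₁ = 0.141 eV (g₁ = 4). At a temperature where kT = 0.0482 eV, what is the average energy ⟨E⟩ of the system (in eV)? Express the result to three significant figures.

0.0137 eV

Eᵢ/kT = 0, 2.9253.
Z = Σ gᵢe^(−Eᵢ/kT) = 2·e^(−0) + 4·e^(−2.9253) = 2.0000 + 0.21459 = 2.2146.
⟨E⟩ = Σ Eᵢ gᵢe^(−Eᵢ/kT) / Z = (0·2.0000 + 0.141·0.21459) / 2.2146 = 0.0137 eV.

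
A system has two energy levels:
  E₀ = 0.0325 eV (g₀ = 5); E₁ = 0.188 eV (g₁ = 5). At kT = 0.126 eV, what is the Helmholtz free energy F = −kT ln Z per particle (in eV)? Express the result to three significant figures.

Eᵢ/kT = 0.25794, 1.4921.
Z = Σ gᵢe^(−Eᵢ/kT) = 5·e^(−0.25794) + 5·e^(−1.4921) = 3.8632 + 1.1245 = 4.9877.
F = −kT ln Z = −0.126 × ln(4.9877) = −0.126 × 1.6070 = -0.202 eV.

-0.202 eV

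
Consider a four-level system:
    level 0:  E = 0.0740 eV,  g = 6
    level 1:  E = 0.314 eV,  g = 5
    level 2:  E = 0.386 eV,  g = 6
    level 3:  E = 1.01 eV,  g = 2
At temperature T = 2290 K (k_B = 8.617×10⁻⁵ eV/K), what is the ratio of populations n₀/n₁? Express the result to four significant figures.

k_BT = 8.617×10⁻⁵ × 2290 K = 0.197329 eV.
n₀/n₁ = (g₀/g₁) exp[−(E₀−E₁)/kT] = (6/5) × exp(−(-0.2400 eV)/(0.197329 eV)) = (6/5) × exp(1.21624) = 4.049.

4.049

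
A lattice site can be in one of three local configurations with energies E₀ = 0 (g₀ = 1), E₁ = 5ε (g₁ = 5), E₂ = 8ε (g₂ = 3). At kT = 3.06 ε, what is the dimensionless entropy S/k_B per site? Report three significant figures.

1.77

Eᵢ/kT = 0, 1.6340, 2.6144.
Z = Σ gᵢe^(−Eᵢ/kT) = 1·e^(−0) + 5·e^(−1.6340) + 3·e^(−2.6144) = 1.0000 + 0.97574 + 0.21964 = 2.1954.
⟨E⟩ = Σ EᵢPᵢ = 3.0226 ε.
S/k_B = ln Z + ⟨E⟩/kT = ln(2.1954) + 3.0226/3.06 = 0.78636 + 0.98778 = 1.77.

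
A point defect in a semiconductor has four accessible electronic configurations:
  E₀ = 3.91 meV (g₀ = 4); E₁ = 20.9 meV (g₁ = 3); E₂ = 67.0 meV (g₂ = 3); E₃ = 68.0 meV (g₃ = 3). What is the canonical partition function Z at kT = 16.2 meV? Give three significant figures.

Z = 4.06

Eᵢ/kT = 0.24136, 1.2901, 4.1358, 4.1975.
Z = Σ gᵢe^(−Eᵢ/kT) = 4·e^(−0.24136) + 3·e^(−1.2901) + 3·e^(−4.1358) + 3·e^(−4.1975) = 3.1422 + 0.82573 + 0.047970 + 0.045099 = 4.0610.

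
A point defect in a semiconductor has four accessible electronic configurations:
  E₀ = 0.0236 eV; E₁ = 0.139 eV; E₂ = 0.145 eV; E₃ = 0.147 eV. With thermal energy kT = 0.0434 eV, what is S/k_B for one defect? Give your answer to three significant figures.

Eᵢ/kT = 0.54378, 3.2028, 3.3410, 3.3871.
Z = Σ e^(−Eᵢ/kT) = e^(−0.54378) + e^(−3.2028) + e^(−3.3410) + e^(−3.3871) = 0.58055 + 0.040648 + 0.035402 + 0.033807 = 0.69041.
⟨E⟩ = Σ EᵢPᵢ = 0.042662 eV.
S/k_B = ln Z + ⟨E⟩/kT = ln(0.69041) + 0.042662/0.0434 = -0.37047 + 0.98300 = 0.613.

0.613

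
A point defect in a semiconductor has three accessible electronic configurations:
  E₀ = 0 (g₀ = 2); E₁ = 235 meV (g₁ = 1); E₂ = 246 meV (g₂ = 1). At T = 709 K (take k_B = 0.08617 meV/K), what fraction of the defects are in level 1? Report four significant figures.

k_BT = 0.08617 × 709 K = 61.0945 meV.
Eᵢ/kT = 0, 3.84650, 4.02655.
Z = Σ gᵢe^(−Eᵢ/kT) = 2·e^(−0) + 1·e^(−3.84650) + 1·e^(−4.02655) = 2.00000 + 0.0213543 + 0.0178358 = 2.03919.
P₁ = g₁ e^(−E₁/kT) / Z = 0.0213543/2.03919 = 0.01047.

0.01047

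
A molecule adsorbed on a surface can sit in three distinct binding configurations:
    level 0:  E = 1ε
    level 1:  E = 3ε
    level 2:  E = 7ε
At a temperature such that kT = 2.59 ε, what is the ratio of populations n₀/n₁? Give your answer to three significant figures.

2.16

n₀/n₁ = exp[−(E₀−E₁)/kT] = exp(−(-2ε)/(2.59ε)) = exp(0.77220) = 2.16.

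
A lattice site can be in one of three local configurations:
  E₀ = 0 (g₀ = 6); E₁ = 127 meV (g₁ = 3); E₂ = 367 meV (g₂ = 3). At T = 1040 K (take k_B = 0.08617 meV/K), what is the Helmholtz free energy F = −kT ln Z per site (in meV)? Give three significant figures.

k_BT = 0.08617 × 1040 K = 89.617 meV.
Eᵢ/kT = 0, 1.4171, 4.0952.
Z = Σ gᵢe^(−Eᵢ/kT) = 6·e^(−0) + 3·e^(−1.4171) + 3·e^(−4.0952) = 6.0000 + 0.72725 + 0.049957 = 6.7772.
F = −kT ln Z = −89.617 × ln(6.7772) = −89.617 × 1.9136 = -171 meV.

-171 meV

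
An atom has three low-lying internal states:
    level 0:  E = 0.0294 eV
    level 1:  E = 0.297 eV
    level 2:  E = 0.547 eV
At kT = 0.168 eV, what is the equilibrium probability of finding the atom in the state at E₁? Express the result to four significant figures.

Eᵢ/kT = 0.175000, 1.76786, 3.25595.
Z = Σ e^(−Eᵢ/kT) = e^(−0.175000) + e^(−1.76786) + e^(−3.25595) = 0.839457 + 0.170698 + 0.0385442 = 1.04870.
P₁ = e^(−E₁/kT) / Z = 0.170698/1.04870 = 0.1628.

0.1628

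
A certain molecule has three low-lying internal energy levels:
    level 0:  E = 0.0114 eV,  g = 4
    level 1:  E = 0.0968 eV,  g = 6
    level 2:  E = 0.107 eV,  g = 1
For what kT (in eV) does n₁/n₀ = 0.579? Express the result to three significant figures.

n₁/n₀ = (g₁/g₀) exp[−(E₁−E₀)/kT] = 0.579.
⇒ (E₁−E₀)/kT = ln((6/4)/0.579) = ln(2.5907) = 0.95193.
kT = 0.0854 eV / 0.95193 = 0.0897 eV.

0.0897 eV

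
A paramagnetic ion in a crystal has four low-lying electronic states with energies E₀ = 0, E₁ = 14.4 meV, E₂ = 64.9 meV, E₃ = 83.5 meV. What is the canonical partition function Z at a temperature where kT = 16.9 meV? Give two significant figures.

Z = 1.5

Eᵢ/kT = 0, 0.8521, 3.840, 4.941.
Z = Σ e^(−Eᵢ/kT) = e^(−0) + e^(−0.8521) + e^(−3.840) + e^(−4.941) = 1.000 + 0.4265 + 0.02149 + 0.007147 = 1.455.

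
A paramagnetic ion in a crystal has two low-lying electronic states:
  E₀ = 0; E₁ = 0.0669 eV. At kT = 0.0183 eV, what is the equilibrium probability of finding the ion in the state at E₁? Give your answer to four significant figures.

Eᵢ/kT = 0, 3.65574.
Z = Σ e^(−Eᵢ/kT) = e^(−0) + e^(−3.65574) = 1.00000 + 0.0258424 = 1.02584.
P₁ = e^(−E₁/kT) / Z = 0.0258424/1.02584 = 0.02519.

0.02519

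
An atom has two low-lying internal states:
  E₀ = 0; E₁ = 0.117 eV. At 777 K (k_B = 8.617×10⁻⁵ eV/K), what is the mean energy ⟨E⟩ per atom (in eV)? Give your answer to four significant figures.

k_BT = 8.617×10⁻⁵ × 777 K = 0.0669541 eV.
Eᵢ/kT = 0, 1.74747.
Z = Σ e^(−Eᵢ/kT) = e^(−0) + e^(−1.74747) = 1.00000 + 0.174214 = 1.17421.
⟨E⟩ = Σ Eᵢ e^(−Eᵢ/kT) / Z = (0·1.00000 + 0.117·0.174214) / 1.17421 = 0.01736 eV.

0.01736 eV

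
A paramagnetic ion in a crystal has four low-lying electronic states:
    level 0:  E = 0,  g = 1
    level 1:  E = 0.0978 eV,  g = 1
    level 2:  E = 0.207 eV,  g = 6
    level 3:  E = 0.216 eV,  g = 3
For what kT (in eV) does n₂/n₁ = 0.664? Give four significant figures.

n₂/n₁ = (g₂/g₁) exp[−(E₂−E₁)/kT] = 0.664.
⇒ (E₂−E₁)/kT = ln((6/1)/0.664) = ln(9.03614) = 2.20123.
kT = 0.1092 eV / 2.20123 = 0.04961 eV.

0.04961 eV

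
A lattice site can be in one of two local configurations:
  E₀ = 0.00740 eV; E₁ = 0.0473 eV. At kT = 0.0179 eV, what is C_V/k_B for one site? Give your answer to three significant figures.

Eᵢ/kT = 0.41341, 2.6425.
Z = Σ e^(−Eᵢ/kT) = e^(−0.41341) + e^(−2.6425) = 0.66139 + 0.071183 = 0.73257.
⟨E⟩ = 0.011277 eV, ⟨E²⟩ = 0.00026683 eV².
C_V/k_B = (⟨E²⟩ − ⟨E⟩²)/(kT)² = (0.00026683 − 0.00012717)/0.00032041 = 0.436.

0.436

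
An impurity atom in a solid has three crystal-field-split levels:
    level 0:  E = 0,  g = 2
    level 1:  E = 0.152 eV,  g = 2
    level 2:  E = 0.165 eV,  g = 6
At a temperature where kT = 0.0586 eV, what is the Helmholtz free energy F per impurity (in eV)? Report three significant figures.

-0.0539 eV

Eᵢ/kT = 0, 2.5939, 2.8157.
Z = Σ gᵢe^(−Eᵢ/kT) = 2·e^(−0) + 2·e^(−2.5939) + 6·e^(−2.8157) = 2.0000 + 0.14946 + 0.35918 = 2.5086.
F = −kT ln Z = −0.0586 × ln(2.5086) = −0.0586 × 0.91972 = -0.0539 eV.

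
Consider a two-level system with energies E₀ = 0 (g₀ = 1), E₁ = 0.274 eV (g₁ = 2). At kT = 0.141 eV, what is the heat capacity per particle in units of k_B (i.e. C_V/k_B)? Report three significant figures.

Eᵢ/kT = 0, 1.9433.
Z = Σ gᵢe^(−Eᵢ/kT) = 1·e^(−0) + 2·e^(−1.9433) = 1.0000 + 0.28646 = 1.2865.
⟨E⟩ = 0.061011 eV, ⟨E²⟩ = 0.016717 eV².
C_V/k_B = (⟨E²⟩ − ⟨E⟩²)/(kT)² = (0.016717 − 0.0037223)/0.019881 = 0.654.

0.654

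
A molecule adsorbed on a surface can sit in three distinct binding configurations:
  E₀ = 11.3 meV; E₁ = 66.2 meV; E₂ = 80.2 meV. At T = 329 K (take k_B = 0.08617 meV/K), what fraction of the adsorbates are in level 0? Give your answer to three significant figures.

0.812

k_BT = 0.08617 × 329 K = 28.350 meV.
Eᵢ/kT = 0.39859, 2.3351, 2.8289.
Z = Σ e^(−Eᵢ/kT) = e^(−0.39859) + e^(−2.3351) + e^(−2.8289) = 0.67127 + 0.096801 + 0.059078 = 0.82715.
P₀ = e^(−E₀/kT) / Z = 0.67127/0.82715 = 0.812.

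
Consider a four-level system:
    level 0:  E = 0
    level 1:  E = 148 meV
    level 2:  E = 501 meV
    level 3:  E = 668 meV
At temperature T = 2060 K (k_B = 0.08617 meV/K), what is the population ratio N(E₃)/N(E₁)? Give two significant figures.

0.053

k_BT = 0.08617 × 2060 K = 177.5 meV.
n₃/n₁ = exp[−(E₃−E₁)/kT] = exp(−(520 meV)/(177.5 meV)) = exp(-2.930) = 0.053.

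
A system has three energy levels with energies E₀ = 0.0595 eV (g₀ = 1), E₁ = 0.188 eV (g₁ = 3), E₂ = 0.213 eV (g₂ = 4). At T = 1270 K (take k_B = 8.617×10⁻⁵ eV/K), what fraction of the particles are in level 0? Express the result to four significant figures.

0.3435

k_BT = 8.617×10⁻⁵ × 1270 K = 0.109436 eV.
Eᵢ/kT = 0.543697, 1.71790, 1.94634.
Z = Σ gᵢe^(−Eᵢ/kT) = 1·e^(−0.543697) + 3·e^(−1.71790) + 4·e^(−1.94634) = 0.580598 + 0.538328 + 0.571183 = 1.69011.
P₀ = g₀ e^(−E₀/kT) / Z = 0.580598/1.69011 = 0.3435.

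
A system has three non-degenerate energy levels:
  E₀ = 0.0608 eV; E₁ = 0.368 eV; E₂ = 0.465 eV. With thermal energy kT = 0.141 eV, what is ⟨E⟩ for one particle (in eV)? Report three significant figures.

Eᵢ/kT = 0.43121, 2.6099, 3.2979.
Z = Σ e^(−Eᵢ/kT) = e^(−0.43121) + e^(−2.6099) + e^(−3.2979) = 0.64972 + 0.073542 + 0.036961 = 0.76022.
⟨E⟩ = Σ Eᵢ e^(−Eᵢ/kT) / Z = (0.0608·0.64972 + 0.368·0.073542 + 0.465·0.036961) / 0.76022 = 0.110 eV.

0.110 eV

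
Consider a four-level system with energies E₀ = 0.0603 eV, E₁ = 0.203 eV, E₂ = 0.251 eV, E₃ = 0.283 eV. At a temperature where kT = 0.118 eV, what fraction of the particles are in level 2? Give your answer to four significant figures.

0.1205

Eᵢ/kT = 0.511017, 1.72034, 2.12712, 2.39831.
Z = Σ e^(−Eᵢ/kT) = e^(−0.511017) + e^(−1.72034) + e^(−2.12712) + e^(−2.39831) = 0.599885 + 0.179005 + 0.119180 + 0.0908714 = 0.988941.
P₂ = e^(−E₂/kT) / Z = 0.119180/0.988941 = 0.1205.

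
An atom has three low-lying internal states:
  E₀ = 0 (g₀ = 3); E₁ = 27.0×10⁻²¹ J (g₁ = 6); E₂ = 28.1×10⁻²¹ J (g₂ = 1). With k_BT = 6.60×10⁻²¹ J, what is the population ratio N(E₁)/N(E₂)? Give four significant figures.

7.088

n₁/n₂ = (g₁/g₂) exp[−(E₁−E₂)/kT] = (6/1) × exp(−(-1.1 ×10⁻²¹ J)/(6.60 ×10⁻²¹ J)) = (6/1) × exp(0.166667) = 7.088.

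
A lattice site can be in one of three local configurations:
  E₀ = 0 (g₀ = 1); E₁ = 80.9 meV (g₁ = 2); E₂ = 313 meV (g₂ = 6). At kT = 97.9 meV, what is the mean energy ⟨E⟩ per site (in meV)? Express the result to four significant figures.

Eᵢ/kT = 0, 0.826353, 3.19714.
Z = Σ gᵢe^(−Eᵢ/kT) = 1·e^(−0) + 2·e^(−0.826353) + 6·e^(−3.19714) = 1.00000 + 0.875285 + 0.245274 = 2.12056.
⟨E⟩ = Σ Eᵢ gᵢe^(−Eᵢ/kT) / Z = (0·1.00000 + 80.9·0.875285 + 313·0.245274) / 2.12056 = 69.60 meV.

69.60 meV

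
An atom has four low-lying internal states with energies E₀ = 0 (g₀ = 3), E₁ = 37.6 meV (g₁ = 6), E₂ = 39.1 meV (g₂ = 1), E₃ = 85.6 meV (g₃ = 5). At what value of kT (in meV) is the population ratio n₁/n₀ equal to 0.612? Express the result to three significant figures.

n₁/n₀ = (g₁/g₀) exp[−(E₁−E₀)/kT] = 0.612.
⇒ (E₁−E₀)/kT = ln((6/3)/0.612) = ln(3.2680) = 1.1842.
kT = 37.6 meV / 1.1842 = 31.8 meV.

31.8 meV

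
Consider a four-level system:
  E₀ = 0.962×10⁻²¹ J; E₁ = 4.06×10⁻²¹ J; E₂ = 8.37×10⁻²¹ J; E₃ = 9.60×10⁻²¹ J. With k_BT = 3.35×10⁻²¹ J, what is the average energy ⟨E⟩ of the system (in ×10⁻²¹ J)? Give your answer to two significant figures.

2.7 ×10⁻²¹ J

Eᵢ/kT = 0.2872, 1.212, 2.499, 2.866.
Z = Σ e^(−Eᵢ/kT) = e^(−0.2872) + e^(−1.212) + e^(−2.499) + e^(−2.866) = 0.7504 + 0.2976 + 0.08217 + 0.05693 = 1.187.
⟨E⟩ = Σ Eᵢ e^(−Eᵢ/kT) / Z = (0.962·0.7504 + 4.06·0.2976 + 8.37·0.08217 + 9.60·0.05693) / 1.187 = 2.7 ×10⁻²¹ J.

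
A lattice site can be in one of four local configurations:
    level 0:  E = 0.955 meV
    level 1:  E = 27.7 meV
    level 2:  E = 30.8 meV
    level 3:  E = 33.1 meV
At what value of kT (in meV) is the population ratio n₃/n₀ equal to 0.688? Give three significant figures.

n₃/n₀ = exp[−(E₃−E₀)/kT] = 0.688.
⇒ (E₃−E₀)/kT = ln(1/0.688) = ln(1.4535) = 0.37397.
kT = 32.145 meV / 0.37397 = 86.0 meV.

86.0 meV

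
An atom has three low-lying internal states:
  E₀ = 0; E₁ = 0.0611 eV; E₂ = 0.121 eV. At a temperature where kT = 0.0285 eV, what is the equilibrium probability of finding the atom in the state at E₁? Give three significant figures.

Eᵢ/kT = 0, 2.1439, 4.2456.
Z = Σ e^(−Eᵢ/kT) = e^(−0) + e^(−2.1439) + e^(−4.2456) = 1.0000 + 0.11720 + 0.014327 = 1.1315.
P₁ = e^(−E₁/kT) / Z = 0.11720/1.1315 = 0.104.

0.104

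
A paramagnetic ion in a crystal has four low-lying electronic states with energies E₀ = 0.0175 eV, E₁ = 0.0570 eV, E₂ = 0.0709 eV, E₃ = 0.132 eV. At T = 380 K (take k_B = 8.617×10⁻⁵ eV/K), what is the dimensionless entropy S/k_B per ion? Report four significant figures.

k_BT = 8.617×10⁻⁵ × 380 K = 0.0327446 eV.
Eᵢ/kT = 0.534439, 1.74075, 2.16524, 4.03120.
Z = Σ e^(−Eᵢ/kT) = e^(−0.534439) + e^(−1.74075) + e^(−2.16524) + e^(−4.03120) = 0.585998 + 0.175389 + 0.114722 + 0.0177530 = 0.893862.
⟨E⟩ = Σ EᵢPᵢ = 0.0343782 eV.
S/k_B = ln Z + ⟨E⟩/kT = ln(0.893862) + 0.0343782/0.0327446 = -0.112204 + 1.04989 = 0.9377.

0.9377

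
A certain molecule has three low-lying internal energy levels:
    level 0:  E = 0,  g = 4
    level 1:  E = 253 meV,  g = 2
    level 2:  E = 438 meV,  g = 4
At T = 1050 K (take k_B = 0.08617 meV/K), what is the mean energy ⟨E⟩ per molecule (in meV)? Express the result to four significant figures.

10.77 meV

k_BT = 0.08617 × 1050 K = 90.4785 meV.
Eᵢ/kT = 0, 2.79624, 4.84093.
Z = Σ gᵢe^(−Eᵢ/kT) = 4·e^(−0) + 2·e^(−2.79624) + 4·e^(−4.84093) = 4.00000 + 0.122078 + 0.0315988 = 4.15368.
⟨E⟩ = Σ Eᵢ gᵢe^(−Eᵢ/kT) / Z = (0·4.00000 + 253·0.122078 + 438·0.0315988) / 4.15368 = 10.77 meV.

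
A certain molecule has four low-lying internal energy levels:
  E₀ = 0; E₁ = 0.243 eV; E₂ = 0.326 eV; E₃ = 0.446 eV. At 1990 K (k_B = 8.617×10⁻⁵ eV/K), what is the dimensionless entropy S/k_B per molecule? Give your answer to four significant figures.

k_BT = 8.617×10⁻⁵ × 1990 K = 0.171478 eV.
Eᵢ/kT = 0, 1.41709, 1.90112, 2.60092.
Z = Σ e^(−Eᵢ/kT) = e^(−0) + e^(−1.41709) + e^(−1.90112) + e^(−2.60092) = 1.00000 + 0.242418 + 0.149401 + 0.0742053 = 1.46602.
⟨E⟩ = Σ EᵢPᵢ = 0.0959795 eV.
S/k_B = ln Z + ⟨E⟩/kT = ln(1.46602) + 0.0959795/0.171478 = 0.382551 + 0.559719 = 0.9423.

0.9423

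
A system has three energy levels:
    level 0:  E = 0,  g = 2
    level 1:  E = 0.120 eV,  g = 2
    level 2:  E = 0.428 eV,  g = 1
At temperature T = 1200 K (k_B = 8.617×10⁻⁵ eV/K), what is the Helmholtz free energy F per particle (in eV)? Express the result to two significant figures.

-0.10 eV

k_BT = 8.617×10⁻⁵ × 1200 K = 0.1034 eV.
Eᵢ/kT = 0, 1.161, 4.139.
Z = Σ gᵢe^(−Eᵢ/kT) = 2·e^(−0) + 2·e^(−1.161) + 1·e^(−4.139) = 2.000 + 0.6263 + 0.01594 = 2.642.
F = −kT ln Z = −0.1034 × ln(2.642) = −0.1034 × 0.9715 = -0.10 eV.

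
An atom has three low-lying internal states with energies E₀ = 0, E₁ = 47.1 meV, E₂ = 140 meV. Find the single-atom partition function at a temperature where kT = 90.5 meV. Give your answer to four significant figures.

Z = 1.807

Eᵢ/kT = 0, 0.520442, 1.54696.
Z = Σ e^(−Eᵢ/kT) = e^(−0) + e^(−0.520442) + e^(−1.54696) = 1.00000 + 0.594258 + 0.212894 = 1.80715.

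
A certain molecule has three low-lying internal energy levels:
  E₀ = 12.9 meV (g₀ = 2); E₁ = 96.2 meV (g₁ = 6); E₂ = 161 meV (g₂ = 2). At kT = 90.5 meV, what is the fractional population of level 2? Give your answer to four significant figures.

0.08146

Eᵢ/kT = 0.142541, 1.06298, 1.77901.
Z = Σ gᵢe^(−Eᵢ/kT) = 2·e^(−0.142541) + 6·e^(−1.06298) + 2·e^(−1.77901) = 1.73430 + 2.07255 + 0.337610 = 4.14446.
P₂ = g₂ e^(−E₂/kT) / Z = 0.337610/4.14446 = 0.08146.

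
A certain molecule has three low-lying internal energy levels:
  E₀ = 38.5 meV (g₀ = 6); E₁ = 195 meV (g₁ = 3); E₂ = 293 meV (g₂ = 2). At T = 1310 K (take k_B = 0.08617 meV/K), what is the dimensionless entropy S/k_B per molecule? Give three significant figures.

k_BT = 0.08617 × 1310 K = 112.88 meV.
Eᵢ/kT = 0.34107, 1.7275, 2.5957.
Z = Σ gᵢe^(−Eᵢ/kT) = 6·e^(−0.34107) + 3·e^(−1.7275) + 2·e^(−2.5957) = 4.2661 + 0.53318 + 0.14919 = 4.9485.
⟨E⟩ = Σ EᵢPᵢ = 63.035 meV.
S/k_B = ln Z + ⟨E⟩/kT = ln(4.9485) + 63.035/112.88 = 1.5991 + 0.55842 = 2.16.

2.16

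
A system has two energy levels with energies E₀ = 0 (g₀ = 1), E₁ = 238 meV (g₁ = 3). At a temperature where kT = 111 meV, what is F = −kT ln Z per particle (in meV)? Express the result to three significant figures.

-33.4 meV

Eᵢ/kT = 0, 2.1441.
Z = Σ gᵢe^(−Eᵢ/kT) = 1·e^(−0) + 3·e^(−2.1441) = 1.0000 + 0.35152 = 1.3515.
F = −kT ln Z = −111 × ln(1.3515) = −111 × 0.30122 = -33.4 meV.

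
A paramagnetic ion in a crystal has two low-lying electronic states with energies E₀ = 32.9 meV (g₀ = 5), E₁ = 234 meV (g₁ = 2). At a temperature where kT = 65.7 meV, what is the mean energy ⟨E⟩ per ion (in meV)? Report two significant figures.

Eᵢ/kT = 0.5008, 3.562.
Z = Σ gᵢe^(−Eᵢ/kT) = 5·e^(−0.5008) + 2·e^(−3.562) = 3.030 + 0.05676 = 3.087.
⟨E⟩ = Σ Eᵢ gᵢe^(−Eᵢ/kT) / Z = (32.9·3.030 + 234·0.05676) / 3.087 = 37 meV.

37 meV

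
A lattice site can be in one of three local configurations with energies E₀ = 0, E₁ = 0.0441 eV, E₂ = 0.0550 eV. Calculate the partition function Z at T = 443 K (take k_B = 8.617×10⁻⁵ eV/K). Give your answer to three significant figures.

k_BT = 8.617×10⁻⁵ × 443 K = 0.038173 eV.
Eᵢ/kT = 0, 1.1553, 1.4408.
Z = Σ e^(−Eᵢ/kT) = e^(−0) + e^(−1.1553) + e^(−1.4408) = 1.0000 + 0.31496 + 0.23674 = 1.5517.

Z = 1.55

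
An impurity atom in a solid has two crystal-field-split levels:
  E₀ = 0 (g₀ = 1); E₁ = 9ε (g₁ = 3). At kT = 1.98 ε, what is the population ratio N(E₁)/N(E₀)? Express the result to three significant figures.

0.0318

n₁/n₀ = (g₁/g₀) exp[−(E₁−E₀)/kT] = (3/1) × exp(−(9ε)/(1.98ε)) = (3/1) × exp(-4.5455) = 0.0318.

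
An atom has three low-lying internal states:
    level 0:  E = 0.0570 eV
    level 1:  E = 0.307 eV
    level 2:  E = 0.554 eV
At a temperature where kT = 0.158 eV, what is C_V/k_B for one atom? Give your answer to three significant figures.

0.617

Eᵢ/kT = 0.36076, 1.9430, 3.5063.
Z = Σ e^(−Eᵢ/kT) = e^(−0.36076) + e^(−1.9430) + e^(−3.5063) = 0.69715 + 0.14327 + 0.030008 = 0.87043.
⟨E⟩ = 0.11528 eV, ⟨E²⟩ = 0.028696 eV².
C_V/k_B = (⟨E²⟩ − ⟨E⟩²)/(kT)² = (0.028696 − 0.013289)/0.024964 = 0.617.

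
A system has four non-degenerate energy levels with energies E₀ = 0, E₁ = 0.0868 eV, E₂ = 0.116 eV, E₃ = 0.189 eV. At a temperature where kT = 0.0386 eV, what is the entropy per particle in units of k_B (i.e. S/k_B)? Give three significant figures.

0.514

Eᵢ/kT = 0, 2.2487, 3.0052, 4.8964.
Z = Σ e^(−Eᵢ/kT) = e^(−0) + e^(−2.2487) + e^(−3.0052) + e^(−4.8964) = 1.0000 + 0.10554 + 0.049529 + 0.0074734 = 1.1625.
⟨E⟩ = Σ EᵢPᵢ = 0.014038 eV.
S/k_B = ln Z + ⟨E⟩/kT = ln(1.1625) + 0.014038/0.0386 = 0.15057 + 0.36368 = 0.514.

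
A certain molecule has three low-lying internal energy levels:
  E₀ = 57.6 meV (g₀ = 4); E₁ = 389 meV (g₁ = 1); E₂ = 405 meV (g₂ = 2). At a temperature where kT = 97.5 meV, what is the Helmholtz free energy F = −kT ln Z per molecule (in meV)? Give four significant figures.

Eᵢ/kT = 0.590769, 3.98974, 4.15385.
Z = Σ gᵢe^(−Eᵢ/kT) = 4·e^(−0.590769) + 1·e^(−3.98974) + 2·e^(−4.15385) = 2.21560 + 0.0185045 + 0.0314077 = 2.26551.
F = −kT ln Z = −97.5 × ln(2.26551) = −97.5 × 0.817800 = -79.74 meV.

-79.74 meV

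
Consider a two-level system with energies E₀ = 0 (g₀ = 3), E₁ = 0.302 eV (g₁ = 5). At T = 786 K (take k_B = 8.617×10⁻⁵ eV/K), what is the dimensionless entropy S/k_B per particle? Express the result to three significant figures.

k_BT = 8.617×10⁻⁵ × 786 K = 0.067730 eV.
Eᵢ/kT = 0, 4.4589.
Z = Σ gᵢe^(−Eᵢ/kT) = 3·e^(−0) + 5·e^(−4.4589) = 3.0000 + 0.057875 = 3.0579.
⟨E⟩ = Σ EᵢPᵢ = 0.0057158 eV.
S/k_B = ln Z + ⟨E⟩/kT = ln(3.0579) + 0.0057158/0.067730 = 1.1177 + 0.084391 = 1.20.

1.20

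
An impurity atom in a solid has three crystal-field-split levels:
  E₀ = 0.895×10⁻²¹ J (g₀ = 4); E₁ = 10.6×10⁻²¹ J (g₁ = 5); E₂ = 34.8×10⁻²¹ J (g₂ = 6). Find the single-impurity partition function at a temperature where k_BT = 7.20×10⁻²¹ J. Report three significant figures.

Eᵢ/kT = 0.12431, 1.4722, 4.8333.
Z = Σ gᵢe^(−Eᵢ/kT) = 4·e^(−0.12431) + 5·e^(−1.4722) + 6·e^(−4.8333) = 3.5324 + 1.1471 + 0.047761 = 4.7273.

Z = 4.73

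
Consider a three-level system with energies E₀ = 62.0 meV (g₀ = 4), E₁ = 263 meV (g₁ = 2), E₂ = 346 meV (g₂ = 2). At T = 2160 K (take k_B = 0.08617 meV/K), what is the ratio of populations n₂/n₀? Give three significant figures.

k_BT = 0.08617 × 2160 K = 186.13 meV.
n₂/n₀ = (g₂/g₀) exp[−(E₂−E₀)/kT] = (2/4) × exp(−(284.0 meV)/(186.13 meV)) = (2/4) × exp(-1.5258) = 0.109.

0.109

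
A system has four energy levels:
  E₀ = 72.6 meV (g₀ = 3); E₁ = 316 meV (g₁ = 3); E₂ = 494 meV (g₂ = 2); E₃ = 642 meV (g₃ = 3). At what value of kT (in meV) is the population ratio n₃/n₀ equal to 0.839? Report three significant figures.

3240 meV

n₃/n₀ = (g₃/g₀) exp[−(E₃−E₀)/kT] = 0.839.
⇒ (E₃−E₀)/kT = ln((3/3)/0.839) = ln(1.1919) = 0.17555.
kT = 569.4 meV / 0.17555 = 3240 meV.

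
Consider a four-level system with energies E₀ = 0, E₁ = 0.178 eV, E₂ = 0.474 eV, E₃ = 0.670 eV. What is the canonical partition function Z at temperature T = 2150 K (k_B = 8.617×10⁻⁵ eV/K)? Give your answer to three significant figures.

Z = 1.49

k_BT = 8.617×10⁻⁵ × 2150 K = 0.18527 eV.
Eᵢ/kT = 0, 0.96076, 2.5584, 3.6163.
Z = Σ e^(−Eᵢ/kT) = e^(−0) + e^(−0.96076) + e^(−2.5584) + e^(−3.6163) = 1.0000 + 0.38260 + 0.077429 + 0.026882 = 1.4869.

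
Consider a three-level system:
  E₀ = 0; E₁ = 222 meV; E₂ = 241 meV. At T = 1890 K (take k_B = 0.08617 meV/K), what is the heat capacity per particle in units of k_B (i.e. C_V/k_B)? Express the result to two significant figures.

0.44

k_BT = 0.08617 × 1890 K = 162.9 meV.
Eᵢ/kT = 0, 1.363, 1.479.
Z = Σ e^(−Eᵢ/kT) = e^(−0) + e^(−1.363) + e^(−1.479) = 1.000 + 0.2559 + 0.2279 = 1.484.
⟨E⟩ = 75.29 meV, ⟨E²⟩ = 17420 meV².
C_V/k_B = (⟨E²⟩ − ⟨E⟩²)/(kT)² = (17420 − 5669)/26540 = 0.44.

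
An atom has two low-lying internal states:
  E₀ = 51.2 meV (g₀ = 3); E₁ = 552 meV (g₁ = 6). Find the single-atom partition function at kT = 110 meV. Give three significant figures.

Z = 1.92

Eᵢ/kT = 0.46545, 5.0182.
Z = Σ gᵢe^(−Eᵢ/kT) = 3·e^(−0.46545) + 6·e^(−5.0182) = 1.8836 + 0.039699 = 1.9233.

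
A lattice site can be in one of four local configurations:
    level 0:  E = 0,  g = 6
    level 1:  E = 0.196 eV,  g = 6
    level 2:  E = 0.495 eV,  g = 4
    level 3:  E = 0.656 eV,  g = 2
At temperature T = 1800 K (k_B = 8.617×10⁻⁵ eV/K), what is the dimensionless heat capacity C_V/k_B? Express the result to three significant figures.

0.496

k_BT = 8.617×10⁻⁵ × 1800 K = 0.15511 eV.
Eᵢ/kT = 0, 1.2636, 3.1913, 4.2293.
Z = Σ gᵢe^(−Eᵢ/kT) = 6·e^(−0) + 6·e^(−1.2636) + 4·e^(−3.1913) + 2·e^(−4.2293) = 6.0000 + 1.6958 + 0.16447 + 0.029125 = 7.8894.
⟨E⟩ = 0.054871 eV, ⟨E²⟩ = 0.014954 eV².
C_V/k_B = (⟨E²⟩ − ⟨E⟩²)/(kT)² = (0.014954 − 0.0030108)/0.024059 = 0.496.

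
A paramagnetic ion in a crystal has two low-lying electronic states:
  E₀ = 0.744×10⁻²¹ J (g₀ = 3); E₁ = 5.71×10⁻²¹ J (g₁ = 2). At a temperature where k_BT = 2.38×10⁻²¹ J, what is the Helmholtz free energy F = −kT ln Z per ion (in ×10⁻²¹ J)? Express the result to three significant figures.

Eᵢ/kT = 0.31261, 2.3992.
Z = Σ gᵢe^(−Eᵢ/kT) = 3·e^(−0.31261) + 2·e^(−2.3992) = 2.1946 + 0.18158 = 2.3762.
F = −kT ln Z = −2.38 × ln(2.3762) = −2.38 × 0.86550 = -2.06 ×10⁻²¹ J.

-2.06 ×10⁻²¹ J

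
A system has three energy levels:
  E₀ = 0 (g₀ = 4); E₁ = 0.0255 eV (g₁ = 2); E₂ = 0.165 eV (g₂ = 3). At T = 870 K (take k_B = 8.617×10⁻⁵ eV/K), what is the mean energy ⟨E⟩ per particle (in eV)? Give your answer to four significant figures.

k_BT = 8.617×10⁻⁵ × 870 K = 0.0749679 eV.
Eᵢ/kT = 0, 0.340146, 2.20094.
Z = Σ gᵢe^(−Eᵢ/kT) = 4·e^(−0) + 2·e^(−0.340146) + 3·e^(−2.20094) = 4.00000 + 1.42333 + 0.332097 = 5.75543.
⟨E⟩ = Σ Eᵢ gᵢe^(−Eᵢ/kT) / Z = (0·4.00000 + 0.0255·1.42333 + 0.165·0.332097) / 5.75543 = 0.01583 eV.

0.01583 eV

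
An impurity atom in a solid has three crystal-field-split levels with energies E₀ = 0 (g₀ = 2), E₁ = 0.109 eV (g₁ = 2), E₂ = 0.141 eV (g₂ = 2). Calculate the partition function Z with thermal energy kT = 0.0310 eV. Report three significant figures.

Z = 2.08

Eᵢ/kT = 0, 3.5161, 4.5484.
Z = Σ gᵢe^(−Eᵢ/kT) = 2·e^(−0) + 2·e^(−3.5161) + 2·e^(−4.5484) = 2.0000 + 0.059430 + 0.021168 = 2.0806.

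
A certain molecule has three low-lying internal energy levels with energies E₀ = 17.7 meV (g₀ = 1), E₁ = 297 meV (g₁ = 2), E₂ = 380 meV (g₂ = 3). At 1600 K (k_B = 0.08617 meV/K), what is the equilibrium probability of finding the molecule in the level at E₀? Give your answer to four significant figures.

0.6755

k_BT = 0.08617 × 1600 K = 137.872 meV.
Eᵢ/kT = 0.128380, 2.15417, 2.75618.
Z = Σ gᵢe^(−Eᵢ/kT) = 1·e^(−0.128380) + 2·e^(−2.15417) + 3·e^(−2.75618) = 0.879519 + 0.231999 + 0.190602 = 1.30212.
P₀ = g₀ e^(−E₀/kT) / Z = 0.879519/1.30212 = 0.6755.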